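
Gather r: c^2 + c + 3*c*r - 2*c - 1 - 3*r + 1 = c^2 - c + r*(3*c - 3)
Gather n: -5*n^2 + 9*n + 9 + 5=-5*n^2 + 9*n + 14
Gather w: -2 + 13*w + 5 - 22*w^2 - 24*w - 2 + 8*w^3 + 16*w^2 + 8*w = 8*w^3 - 6*w^2 - 3*w + 1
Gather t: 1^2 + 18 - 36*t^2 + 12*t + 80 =-36*t^2 + 12*t + 99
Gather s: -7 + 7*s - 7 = 7*s - 14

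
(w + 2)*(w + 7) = w^2 + 9*w + 14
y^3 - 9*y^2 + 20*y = y*(y - 5)*(y - 4)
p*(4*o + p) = 4*o*p + p^2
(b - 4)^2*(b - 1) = b^3 - 9*b^2 + 24*b - 16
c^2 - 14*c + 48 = (c - 8)*(c - 6)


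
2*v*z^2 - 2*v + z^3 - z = (2*v + z)*(z - 1)*(z + 1)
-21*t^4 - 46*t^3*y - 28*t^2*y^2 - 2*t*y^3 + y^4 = (-7*t + y)*(t + y)^2*(3*t + y)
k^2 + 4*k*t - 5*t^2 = (k - t)*(k + 5*t)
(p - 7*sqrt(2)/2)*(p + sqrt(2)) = p^2 - 5*sqrt(2)*p/2 - 7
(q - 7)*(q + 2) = q^2 - 5*q - 14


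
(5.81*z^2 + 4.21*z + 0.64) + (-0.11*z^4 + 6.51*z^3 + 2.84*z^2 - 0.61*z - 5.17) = -0.11*z^4 + 6.51*z^3 + 8.65*z^2 + 3.6*z - 4.53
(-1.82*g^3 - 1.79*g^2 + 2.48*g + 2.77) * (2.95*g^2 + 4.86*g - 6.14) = -5.369*g^5 - 14.1257*g^4 + 9.7914*g^3 + 31.2149*g^2 - 1.765*g - 17.0078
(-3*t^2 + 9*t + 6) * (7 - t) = 3*t^3 - 30*t^2 + 57*t + 42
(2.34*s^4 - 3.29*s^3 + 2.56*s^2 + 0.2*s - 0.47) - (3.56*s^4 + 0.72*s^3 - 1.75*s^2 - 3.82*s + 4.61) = -1.22*s^4 - 4.01*s^3 + 4.31*s^2 + 4.02*s - 5.08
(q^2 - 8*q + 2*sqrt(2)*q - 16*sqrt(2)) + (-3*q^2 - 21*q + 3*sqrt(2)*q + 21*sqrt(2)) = -2*q^2 - 29*q + 5*sqrt(2)*q + 5*sqrt(2)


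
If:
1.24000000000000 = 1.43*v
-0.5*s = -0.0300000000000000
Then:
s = 0.06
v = 0.87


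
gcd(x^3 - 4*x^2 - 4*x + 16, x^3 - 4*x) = x^2 - 4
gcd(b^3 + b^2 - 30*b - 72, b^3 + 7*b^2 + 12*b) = b^2 + 7*b + 12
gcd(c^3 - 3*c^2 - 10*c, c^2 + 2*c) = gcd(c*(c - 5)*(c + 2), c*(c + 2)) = c^2 + 2*c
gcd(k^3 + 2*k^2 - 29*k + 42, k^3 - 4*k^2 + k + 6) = k^2 - 5*k + 6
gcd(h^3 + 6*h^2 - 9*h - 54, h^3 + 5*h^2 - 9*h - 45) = h^2 - 9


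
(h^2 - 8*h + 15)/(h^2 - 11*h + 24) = (h - 5)/(h - 8)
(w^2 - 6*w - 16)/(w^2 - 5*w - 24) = (w + 2)/(w + 3)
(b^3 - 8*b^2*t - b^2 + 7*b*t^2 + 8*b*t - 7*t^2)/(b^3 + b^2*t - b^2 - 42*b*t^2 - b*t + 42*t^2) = (-b^2 + 8*b*t - 7*t^2)/(-b^2 - b*t + 42*t^2)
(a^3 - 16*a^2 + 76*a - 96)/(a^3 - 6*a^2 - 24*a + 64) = (a - 6)/(a + 4)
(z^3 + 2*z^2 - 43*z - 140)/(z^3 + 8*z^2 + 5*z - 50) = (z^2 - 3*z - 28)/(z^2 + 3*z - 10)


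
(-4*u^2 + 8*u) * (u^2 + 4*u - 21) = -4*u^4 - 8*u^3 + 116*u^2 - 168*u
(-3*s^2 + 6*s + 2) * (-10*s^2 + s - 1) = 30*s^4 - 63*s^3 - 11*s^2 - 4*s - 2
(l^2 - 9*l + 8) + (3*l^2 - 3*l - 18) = 4*l^2 - 12*l - 10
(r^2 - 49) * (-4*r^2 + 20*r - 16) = -4*r^4 + 20*r^3 + 180*r^2 - 980*r + 784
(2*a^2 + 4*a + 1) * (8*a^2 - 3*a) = 16*a^4 + 26*a^3 - 4*a^2 - 3*a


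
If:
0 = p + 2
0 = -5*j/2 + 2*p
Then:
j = -8/5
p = -2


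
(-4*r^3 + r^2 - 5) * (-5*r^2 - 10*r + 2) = 20*r^5 + 35*r^4 - 18*r^3 + 27*r^2 + 50*r - 10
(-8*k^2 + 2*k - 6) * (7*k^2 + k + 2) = -56*k^4 + 6*k^3 - 56*k^2 - 2*k - 12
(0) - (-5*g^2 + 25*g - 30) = 5*g^2 - 25*g + 30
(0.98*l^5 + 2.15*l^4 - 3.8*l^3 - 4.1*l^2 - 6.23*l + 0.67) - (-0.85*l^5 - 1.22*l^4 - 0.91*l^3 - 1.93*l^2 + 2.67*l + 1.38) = 1.83*l^5 + 3.37*l^4 - 2.89*l^3 - 2.17*l^2 - 8.9*l - 0.71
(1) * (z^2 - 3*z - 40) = z^2 - 3*z - 40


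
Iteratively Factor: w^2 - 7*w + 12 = (w - 4)*(w - 3)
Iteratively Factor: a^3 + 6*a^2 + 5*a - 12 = (a - 1)*(a^2 + 7*a + 12) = (a - 1)*(a + 3)*(a + 4)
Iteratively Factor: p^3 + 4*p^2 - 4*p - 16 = (p - 2)*(p^2 + 6*p + 8) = (p - 2)*(p + 4)*(p + 2)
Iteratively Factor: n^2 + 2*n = (n)*(n + 2)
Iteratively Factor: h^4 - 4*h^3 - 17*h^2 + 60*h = (h - 5)*(h^3 + h^2 - 12*h) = (h - 5)*(h - 3)*(h^2 + 4*h) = (h - 5)*(h - 3)*(h + 4)*(h)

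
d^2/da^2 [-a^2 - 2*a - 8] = -2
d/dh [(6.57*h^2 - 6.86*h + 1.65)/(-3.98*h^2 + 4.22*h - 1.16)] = (0.422600000000003*h^2 - 2.1084*h + 0.994600000000001)/(15.8404*h^4 - 33.5912*h^3 + 27.042*h^2 - 9.7904*h + 1.3456)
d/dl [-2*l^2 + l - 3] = 1 - 4*l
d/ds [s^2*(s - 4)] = s*(3*s - 8)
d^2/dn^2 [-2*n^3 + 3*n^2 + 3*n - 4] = 6 - 12*n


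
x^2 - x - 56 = (x - 8)*(x + 7)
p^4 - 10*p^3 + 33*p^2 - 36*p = p*(p - 4)*(p - 3)^2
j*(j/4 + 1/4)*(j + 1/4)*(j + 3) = j^4/4 + 17*j^3/16 + j^2 + 3*j/16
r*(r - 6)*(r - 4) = r^3 - 10*r^2 + 24*r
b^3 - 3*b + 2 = (b - 1)^2*(b + 2)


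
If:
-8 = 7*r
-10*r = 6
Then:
No Solution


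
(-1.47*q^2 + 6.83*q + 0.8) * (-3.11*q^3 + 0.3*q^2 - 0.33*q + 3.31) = 4.5717*q^5 - 21.6823*q^4 + 0.0461*q^3 - 6.8796*q^2 + 22.3433*q + 2.648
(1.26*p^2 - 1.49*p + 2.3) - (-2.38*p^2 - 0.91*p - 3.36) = 3.64*p^2 - 0.58*p + 5.66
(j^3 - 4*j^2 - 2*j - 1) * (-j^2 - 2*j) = -j^5 + 2*j^4 + 10*j^3 + 5*j^2 + 2*j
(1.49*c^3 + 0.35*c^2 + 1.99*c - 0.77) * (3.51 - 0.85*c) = -1.2665*c^4 + 4.9324*c^3 - 0.463*c^2 + 7.6394*c - 2.7027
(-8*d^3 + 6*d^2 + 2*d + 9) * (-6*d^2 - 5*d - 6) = 48*d^5 + 4*d^4 + 6*d^3 - 100*d^2 - 57*d - 54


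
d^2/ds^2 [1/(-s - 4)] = -2/(s + 4)^3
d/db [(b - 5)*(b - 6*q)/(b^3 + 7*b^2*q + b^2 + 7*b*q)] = (b*(2*b - 6*q - 5)*(b^2 + 7*b*q + b + 7*q) - (b - 5)*(b - 6*q)*(3*b^2 + 14*b*q + 2*b + 7*q))/(b^2*(b^2 + 7*b*q + b + 7*q)^2)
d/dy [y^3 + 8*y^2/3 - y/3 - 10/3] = 3*y^2 + 16*y/3 - 1/3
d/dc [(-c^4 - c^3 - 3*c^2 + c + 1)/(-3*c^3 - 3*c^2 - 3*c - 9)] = (c^6 + 2*c^5 + c^4 + 16*c^3 + 16*c^2 + 20*c - 2)/(3*(c^6 + 2*c^5 + 3*c^4 + 8*c^3 + 7*c^2 + 6*c + 9))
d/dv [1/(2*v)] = -1/(2*v^2)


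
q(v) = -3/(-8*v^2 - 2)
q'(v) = -48*v/(-8*v^2 - 2)^2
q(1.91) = 0.10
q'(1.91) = -0.09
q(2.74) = 0.05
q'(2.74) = -0.03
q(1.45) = 0.16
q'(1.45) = -0.20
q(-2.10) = 0.08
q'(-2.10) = 0.07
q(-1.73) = 0.12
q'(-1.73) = 0.12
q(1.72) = 0.12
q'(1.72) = -0.13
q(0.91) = 0.35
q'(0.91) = -0.59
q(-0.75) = 0.46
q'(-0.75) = 0.85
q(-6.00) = 0.01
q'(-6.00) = 0.00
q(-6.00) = 0.01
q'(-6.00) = 0.00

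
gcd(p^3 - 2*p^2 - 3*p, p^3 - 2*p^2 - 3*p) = p^3 - 2*p^2 - 3*p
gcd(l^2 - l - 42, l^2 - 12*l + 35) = l - 7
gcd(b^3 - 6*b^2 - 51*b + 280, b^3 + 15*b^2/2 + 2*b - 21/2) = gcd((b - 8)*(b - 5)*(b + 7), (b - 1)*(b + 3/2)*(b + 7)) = b + 7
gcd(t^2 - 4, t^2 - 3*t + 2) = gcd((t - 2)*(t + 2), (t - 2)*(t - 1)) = t - 2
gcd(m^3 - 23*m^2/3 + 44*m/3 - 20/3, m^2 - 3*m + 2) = m - 2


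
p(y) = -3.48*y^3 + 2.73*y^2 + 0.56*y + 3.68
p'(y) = -10.44*y^2 + 5.46*y + 0.56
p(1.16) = 2.57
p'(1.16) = -7.15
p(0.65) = 4.24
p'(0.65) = -0.30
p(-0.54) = 4.72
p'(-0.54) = -5.43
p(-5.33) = 605.19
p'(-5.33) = -325.13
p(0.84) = 4.01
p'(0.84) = -2.22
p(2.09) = -14.99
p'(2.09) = -33.63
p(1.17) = 2.50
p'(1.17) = -7.34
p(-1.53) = 21.68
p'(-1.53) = -32.23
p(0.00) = 3.68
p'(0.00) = 0.56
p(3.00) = -64.03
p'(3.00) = -77.02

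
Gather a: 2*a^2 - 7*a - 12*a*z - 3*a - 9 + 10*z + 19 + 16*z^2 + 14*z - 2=2*a^2 + a*(-12*z - 10) + 16*z^2 + 24*z + 8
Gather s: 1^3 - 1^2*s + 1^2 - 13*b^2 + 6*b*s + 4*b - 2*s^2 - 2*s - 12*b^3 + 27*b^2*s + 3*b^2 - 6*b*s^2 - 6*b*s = -12*b^3 - 10*b^2 + 4*b + s^2*(-6*b - 2) + s*(27*b^2 - 3) + 2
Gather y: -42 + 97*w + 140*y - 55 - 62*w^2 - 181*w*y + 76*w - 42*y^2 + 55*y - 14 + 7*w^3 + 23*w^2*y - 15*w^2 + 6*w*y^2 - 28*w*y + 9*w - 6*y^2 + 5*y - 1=7*w^3 - 77*w^2 + 182*w + y^2*(6*w - 48) + y*(23*w^2 - 209*w + 200) - 112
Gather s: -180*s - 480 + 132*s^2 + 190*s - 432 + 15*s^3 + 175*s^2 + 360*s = 15*s^3 + 307*s^2 + 370*s - 912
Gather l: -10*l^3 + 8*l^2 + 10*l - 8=-10*l^3 + 8*l^2 + 10*l - 8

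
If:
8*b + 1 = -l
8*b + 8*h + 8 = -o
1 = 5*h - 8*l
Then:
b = 5*o/472 - 2/59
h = -8*o/59 - 57/59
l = -5*o/59 - 43/59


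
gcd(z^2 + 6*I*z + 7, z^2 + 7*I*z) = z + 7*I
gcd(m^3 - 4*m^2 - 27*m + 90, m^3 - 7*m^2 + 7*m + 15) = m - 3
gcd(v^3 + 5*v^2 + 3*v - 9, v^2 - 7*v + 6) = v - 1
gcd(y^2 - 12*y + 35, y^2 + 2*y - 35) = y - 5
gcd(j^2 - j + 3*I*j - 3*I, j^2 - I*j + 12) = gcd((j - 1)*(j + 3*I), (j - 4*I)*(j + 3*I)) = j + 3*I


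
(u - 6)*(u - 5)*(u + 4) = u^3 - 7*u^2 - 14*u + 120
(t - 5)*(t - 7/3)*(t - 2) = t^3 - 28*t^2/3 + 79*t/3 - 70/3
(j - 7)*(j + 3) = j^2 - 4*j - 21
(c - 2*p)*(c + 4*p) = c^2 + 2*c*p - 8*p^2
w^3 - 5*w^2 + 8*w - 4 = (w - 2)^2*(w - 1)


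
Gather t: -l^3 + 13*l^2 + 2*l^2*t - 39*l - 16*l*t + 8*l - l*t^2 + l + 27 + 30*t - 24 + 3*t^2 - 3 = -l^3 + 13*l^2 - 30*l + t^2*(3 - l) + t*(2*l^2 - 16*l + 30)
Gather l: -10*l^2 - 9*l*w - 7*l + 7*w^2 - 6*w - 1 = -10*l^2 + l*(-9*w - 7) + 7*w^2 - 6*w - 1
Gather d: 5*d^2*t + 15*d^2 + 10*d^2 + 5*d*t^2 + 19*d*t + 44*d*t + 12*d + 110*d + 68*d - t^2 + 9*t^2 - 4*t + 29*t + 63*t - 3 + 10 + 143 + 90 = d^2*(5*t + 25) + d*(5*t^2 + 63*t + 190) + 8*t^2 + 88*t + 240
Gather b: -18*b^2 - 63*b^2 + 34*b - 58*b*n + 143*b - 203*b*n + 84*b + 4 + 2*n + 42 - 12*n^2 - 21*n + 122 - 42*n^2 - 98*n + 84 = -81*b^2 + b*(261 - 261*n) - 54*n^2 - 117*n + 252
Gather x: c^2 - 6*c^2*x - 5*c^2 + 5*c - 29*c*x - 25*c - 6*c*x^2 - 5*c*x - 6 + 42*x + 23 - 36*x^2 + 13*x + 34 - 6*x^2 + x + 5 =-4*c^2 - 20*c + x^2*(-6*c - 42) + x*(-6*c^2 - 34*c + 56) + 56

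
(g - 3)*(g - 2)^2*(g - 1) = g^4 - 8*g^3 + 23*g^2 - 28*g + 12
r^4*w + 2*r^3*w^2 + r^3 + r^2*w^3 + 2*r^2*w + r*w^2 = r*(r + w)^2*(r*w + 1)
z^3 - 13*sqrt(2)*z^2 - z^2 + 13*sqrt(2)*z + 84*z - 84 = (z - 1)*(z - 7*sqrt(2))*(z - 6*sqrt(2))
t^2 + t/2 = t*(t + 1/2)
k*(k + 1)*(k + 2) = k^3 + 3*k^2 + 2*k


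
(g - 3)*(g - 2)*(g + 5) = g^3 - 19*g + 30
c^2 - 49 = (c - 7)*(c + 7)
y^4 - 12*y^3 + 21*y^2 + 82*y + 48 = (y - 8)*(y - 6)*(y + 1)^2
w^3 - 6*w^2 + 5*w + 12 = (w - 4)*(w - 3)*(w + 1)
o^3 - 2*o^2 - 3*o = o*(o - 3)*(o + 1)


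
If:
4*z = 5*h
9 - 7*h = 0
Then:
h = 9/7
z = 45/28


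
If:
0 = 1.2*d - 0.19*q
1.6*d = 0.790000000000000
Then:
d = 0.49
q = 3.12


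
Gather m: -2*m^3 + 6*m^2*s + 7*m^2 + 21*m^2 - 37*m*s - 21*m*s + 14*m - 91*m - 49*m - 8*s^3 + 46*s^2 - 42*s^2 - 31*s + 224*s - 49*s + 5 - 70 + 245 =-2*m^3 + m^2*(6*s + 28) + m*(-58*s - 126) - 8*s^3 + 4*s^2 + 144*s + 180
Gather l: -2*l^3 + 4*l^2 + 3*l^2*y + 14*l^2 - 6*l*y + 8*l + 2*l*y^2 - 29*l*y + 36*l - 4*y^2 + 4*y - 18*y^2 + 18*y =-2*l^3 + l^2*(3*y + 18) + l*(2*y^2 - 35*y + 44) - 22*y^2 + 22*y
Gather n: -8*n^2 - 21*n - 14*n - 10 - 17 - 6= -8*n^2 - 35*n - 33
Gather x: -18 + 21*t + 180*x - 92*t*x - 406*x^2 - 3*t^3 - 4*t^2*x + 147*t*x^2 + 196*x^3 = -3*t^3 + 21*t + 196*x^3 + x^2*(147*t - 406) + x*(-4*t^2 - 92*t + 180) - 18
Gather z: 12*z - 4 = 12*z - 4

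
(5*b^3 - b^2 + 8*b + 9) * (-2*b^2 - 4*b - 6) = -10*b^5 - 18*b^4 - 42*b^3 - 44*b^2 - 84*b - 54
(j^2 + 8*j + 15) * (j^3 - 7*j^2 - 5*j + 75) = j^5 + j^4 - 46*j^3 - 70*j^2 + 525*j + 1125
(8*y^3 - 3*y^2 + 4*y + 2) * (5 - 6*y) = -48*y^4 + 58*y^3 - 39*y^2 + 8*y + 10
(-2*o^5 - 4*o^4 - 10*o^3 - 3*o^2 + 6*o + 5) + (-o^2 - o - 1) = -2*o^5 - 4*o^4 - 10*o^3 - 4*o^2 + 5*o + 4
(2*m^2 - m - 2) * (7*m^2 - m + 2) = 14*m^4 - 9*m^3 - 9*m^2 - 4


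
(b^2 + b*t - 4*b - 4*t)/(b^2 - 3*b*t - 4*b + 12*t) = (-b - t)/(-b + 3*t)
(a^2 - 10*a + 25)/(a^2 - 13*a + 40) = (a - 5)/(a - 8)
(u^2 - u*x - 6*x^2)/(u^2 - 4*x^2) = (-u + 3*x)/(-u + 2*x)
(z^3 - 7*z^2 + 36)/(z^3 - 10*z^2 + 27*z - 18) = (z + 2)/(z - 1)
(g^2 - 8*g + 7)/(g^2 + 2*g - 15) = (g^2 - 8*g + 7)/(g^2 + 2*g - 15)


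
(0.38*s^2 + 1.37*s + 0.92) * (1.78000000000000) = 0.6764*s^2 + 2.4386*s + 1.6376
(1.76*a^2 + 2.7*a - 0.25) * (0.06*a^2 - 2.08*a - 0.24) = 0.1056*a^4 - 3.4988*a^3 - 6.0534*a^2 - 0.128*a + 0.06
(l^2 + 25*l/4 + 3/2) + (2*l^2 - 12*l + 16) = 3*l^2 - 23*l/4 + 35/2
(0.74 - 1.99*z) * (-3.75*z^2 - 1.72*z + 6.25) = 7.4625*z^3 + 0.6478*z^2 - 13.7103*z + 4.625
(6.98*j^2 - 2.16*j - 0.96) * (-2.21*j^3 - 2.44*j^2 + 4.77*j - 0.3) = -15.4258*j^5 - 12.2576*j^4 + 40.6866*j^3 - 10.0548*j^2 - 3.9312*j + 0.288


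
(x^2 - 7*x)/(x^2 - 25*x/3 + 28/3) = 3*x/(3*x - 4)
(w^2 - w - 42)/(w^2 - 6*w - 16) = (-w^2 + w + 42)/(-w^2 + 6*w + 16)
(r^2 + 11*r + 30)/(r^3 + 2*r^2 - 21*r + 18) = (r + 5)/(r^2 - 4*r + 3)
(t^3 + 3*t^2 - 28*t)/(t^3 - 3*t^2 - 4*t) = (t + 7)/(t + 1)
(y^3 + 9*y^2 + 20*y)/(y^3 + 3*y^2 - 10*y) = (y + 4)/(y - 2)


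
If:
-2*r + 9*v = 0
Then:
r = 9*v/2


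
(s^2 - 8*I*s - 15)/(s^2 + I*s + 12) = (s - 5*I)/(s + 4*I)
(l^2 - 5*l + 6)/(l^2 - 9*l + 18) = (l - 2)/(l - 6)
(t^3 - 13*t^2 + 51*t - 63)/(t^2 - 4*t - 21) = (t^2 - 6*t + 9)/(t + 3)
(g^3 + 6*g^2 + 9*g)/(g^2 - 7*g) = (g^2 + 6*g + 9)/(g - 7)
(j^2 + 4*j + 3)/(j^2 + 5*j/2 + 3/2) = 2*(j + 3)/(2*j + 3)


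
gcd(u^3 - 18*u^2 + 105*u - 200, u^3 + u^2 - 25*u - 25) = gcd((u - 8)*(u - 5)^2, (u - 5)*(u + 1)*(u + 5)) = u - 5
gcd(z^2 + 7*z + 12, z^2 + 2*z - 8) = z + 4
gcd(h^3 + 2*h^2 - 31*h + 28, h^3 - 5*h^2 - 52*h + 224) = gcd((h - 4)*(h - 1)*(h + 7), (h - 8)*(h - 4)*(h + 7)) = h^2 + 3*h - 28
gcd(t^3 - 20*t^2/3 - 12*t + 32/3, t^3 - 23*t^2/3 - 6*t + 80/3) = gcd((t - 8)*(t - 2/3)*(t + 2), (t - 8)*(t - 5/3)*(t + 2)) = t^2 - 6*t - 16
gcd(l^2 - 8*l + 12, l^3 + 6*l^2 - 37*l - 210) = l - 6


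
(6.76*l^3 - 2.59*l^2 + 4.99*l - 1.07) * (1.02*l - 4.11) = 6.8952*l^4 - 30.4254*l^3 + 15.7347*l^2 - 21.6003*l + 4.3977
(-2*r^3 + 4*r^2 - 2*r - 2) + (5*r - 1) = -2*r^3 + 4*r^2 + 3*r - 3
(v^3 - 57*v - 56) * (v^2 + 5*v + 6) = v^5 + 5*v^4 - 51*v^3 - 341*v^2 - 622*v - 336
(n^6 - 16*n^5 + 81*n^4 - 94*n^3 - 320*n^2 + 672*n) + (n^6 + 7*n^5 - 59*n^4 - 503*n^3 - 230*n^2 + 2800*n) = 2*n^6 - 9*n^5 + 22*n^4 - 597*n^3 - 550*n^2 + 3472*n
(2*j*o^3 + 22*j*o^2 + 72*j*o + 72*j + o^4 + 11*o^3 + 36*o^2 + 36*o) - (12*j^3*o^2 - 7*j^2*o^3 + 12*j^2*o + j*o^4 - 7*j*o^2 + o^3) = -12*j^3*o^2 + 7*j^2*o^3 - 12*j^2*o - j*o^4 + 2*j*o^3 + 29*j*o^2 + 72*j*o + 72*j + o^4 + 10*o^3 + 36*o^2 + 36*o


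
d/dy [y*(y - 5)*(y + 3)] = 3*y^2 - 4*y - 15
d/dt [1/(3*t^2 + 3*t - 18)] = (-2*t - 1)/(3*(t^2 + t - 6)^2)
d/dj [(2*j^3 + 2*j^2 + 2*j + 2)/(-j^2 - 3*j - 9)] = 2*(-j^4 - 6*j^3 - 29*j^2 - 16*j - 6)/(j^4 + 6*j^3 + 27*j^2 + 54*j + 81)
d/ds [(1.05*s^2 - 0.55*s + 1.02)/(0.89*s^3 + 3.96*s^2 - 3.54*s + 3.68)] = (-0.9345*s^4 + 0.979000000000001*s^3 - 4.2624*s^2 - 0.3504*s + 1.5868)/(0.7921*s^6 + 7.0488*s^5 + 9.3804*s^4 - 21.4864*s^3 + 41.6772*s^2 - 26.0544*s + 13.5424)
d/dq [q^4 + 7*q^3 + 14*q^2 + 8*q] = 4*q^3 + 21*q^2 + 28*q + 8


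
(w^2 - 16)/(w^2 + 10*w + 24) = (w - 4)/(w + 6)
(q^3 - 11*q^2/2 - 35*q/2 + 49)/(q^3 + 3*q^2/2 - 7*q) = (q - 7)/q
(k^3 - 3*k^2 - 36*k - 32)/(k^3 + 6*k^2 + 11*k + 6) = (k^2 - 4*k - 32)/(k^2 + 5*k + 6)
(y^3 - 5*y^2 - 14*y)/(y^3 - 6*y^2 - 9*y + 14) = y/(y - 1)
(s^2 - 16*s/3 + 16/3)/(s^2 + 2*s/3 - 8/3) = (s - 4)/(s + 2)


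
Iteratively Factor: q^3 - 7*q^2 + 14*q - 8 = (q - 1)*(q^2 - 6*q + 8) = (q - 2)*(q - 1)*(q - 4)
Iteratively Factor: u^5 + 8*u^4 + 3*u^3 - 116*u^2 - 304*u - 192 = (u + 4)*(u^4 + 4*u^3 - 13*u^2 - 64*u - 48) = (u - 4)*(u + 4)*(u^3 + 8*u^2 + 19*u + 12) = (u - 4)*(u + 4)^2*(u^2 + 4*u + 3) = (u - 4)*(u + 3)*(u + 4)^2*(u + 1)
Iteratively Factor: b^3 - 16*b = (b)*(b^2 - 16) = b*(b + 4)*(b - 4)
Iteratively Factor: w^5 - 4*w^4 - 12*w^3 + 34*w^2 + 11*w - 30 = (w - 5)*(w^4 + w^3 - 7*w^2 - w + 6) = (w - 5)*(w - 2)*(w^3 + 3*w^2 - w - 3) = (w - 5)*(w - 2)*(w + 3)*(w^2 - 1) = (w - 5)*(w - 2)*(w - 1)*(w + 3)*(w + 1)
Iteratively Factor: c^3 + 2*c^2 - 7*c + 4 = (c - 1)*(c^2 + 3*c - 4) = (c - 1)^2*(c + 4)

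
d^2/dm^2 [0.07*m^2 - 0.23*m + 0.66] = 0.140000000000000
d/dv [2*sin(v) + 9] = 2*cos(v)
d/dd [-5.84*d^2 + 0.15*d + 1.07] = 0.15 - 11.68*d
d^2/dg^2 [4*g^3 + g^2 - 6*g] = 24*g + 2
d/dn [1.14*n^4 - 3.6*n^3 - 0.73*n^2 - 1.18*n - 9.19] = 4.56*n^3 - 10.8*n^2 - 1.46*n - 1.18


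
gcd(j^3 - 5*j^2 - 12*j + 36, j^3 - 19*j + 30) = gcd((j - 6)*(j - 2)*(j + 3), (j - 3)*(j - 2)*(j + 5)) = j - 2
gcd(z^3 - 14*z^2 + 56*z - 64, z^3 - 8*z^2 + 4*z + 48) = z - 4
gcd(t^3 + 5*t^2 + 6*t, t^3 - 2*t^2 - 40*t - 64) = t + 2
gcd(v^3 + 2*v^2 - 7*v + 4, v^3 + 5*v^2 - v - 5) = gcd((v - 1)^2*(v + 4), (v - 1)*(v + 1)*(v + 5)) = v - 1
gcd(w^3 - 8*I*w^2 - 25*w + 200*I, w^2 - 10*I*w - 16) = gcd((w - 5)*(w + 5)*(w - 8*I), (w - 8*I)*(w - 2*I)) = w - 8*I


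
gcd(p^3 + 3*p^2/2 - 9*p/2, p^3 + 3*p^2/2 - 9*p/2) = p^3 + 3*p^2/2 - 9*p/2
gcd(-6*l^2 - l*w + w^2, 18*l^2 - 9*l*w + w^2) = -3*l + w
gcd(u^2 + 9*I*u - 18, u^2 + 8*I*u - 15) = u + 3*I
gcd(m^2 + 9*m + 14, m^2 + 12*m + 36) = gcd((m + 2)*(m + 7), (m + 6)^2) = 1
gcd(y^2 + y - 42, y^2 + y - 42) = y^2 + y - 42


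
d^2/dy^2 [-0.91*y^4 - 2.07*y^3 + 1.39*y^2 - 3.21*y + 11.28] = -10.92*y^2 - 12.42*y + 2.78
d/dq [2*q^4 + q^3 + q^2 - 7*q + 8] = 8*q^3 + 3*q^2 + 2*q - 7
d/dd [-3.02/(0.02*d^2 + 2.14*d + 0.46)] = (0.1208*d + 6.4628)/(0.02*d^2 + 2.14*d + 0.46)^2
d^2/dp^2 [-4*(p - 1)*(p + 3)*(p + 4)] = -24*p - 48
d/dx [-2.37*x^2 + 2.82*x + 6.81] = 2.82 - 4.74*x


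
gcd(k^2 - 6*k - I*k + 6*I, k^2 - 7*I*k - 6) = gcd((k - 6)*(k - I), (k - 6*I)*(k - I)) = k - I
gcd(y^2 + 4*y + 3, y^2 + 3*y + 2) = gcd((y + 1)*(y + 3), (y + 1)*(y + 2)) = y + 1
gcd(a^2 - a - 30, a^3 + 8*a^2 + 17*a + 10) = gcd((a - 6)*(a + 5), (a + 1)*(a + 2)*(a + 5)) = a + 5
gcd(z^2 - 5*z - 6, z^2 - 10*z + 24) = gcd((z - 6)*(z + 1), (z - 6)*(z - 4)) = z - 6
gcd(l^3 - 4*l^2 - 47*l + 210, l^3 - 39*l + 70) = l^2 + 2*l - 35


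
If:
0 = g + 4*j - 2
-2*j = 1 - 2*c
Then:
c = j + 1/2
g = 2 - 4*j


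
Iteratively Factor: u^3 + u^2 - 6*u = (u)*(u^2 + u - 6) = u*(u + 3)*(u - 2)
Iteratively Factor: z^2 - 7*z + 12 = (z - 4)*(z - 3)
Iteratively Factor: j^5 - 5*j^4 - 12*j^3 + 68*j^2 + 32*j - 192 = (j - 4)*(j^4 - j^3 - 16*j^2 + 4*j + 48) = (j - 4)*(j - 2)*(j^3 + j^2 - 14*j - 24) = (j - 4)*(j - 2)*(j + 2)*(j^2 - j - 12) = (j - 4)*(j - 2)*(j + 2)*(j + 3)*(j - 4)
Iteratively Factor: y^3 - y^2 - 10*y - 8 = (y + 2)*(y^2 - 3*y - 4) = (y + 1)*(y + 2)*(y - 4)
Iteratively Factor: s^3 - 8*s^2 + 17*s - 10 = (s - 1)*(s^2 - 7*s + 10) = (s - 2)*(s - 1)*(s - 5)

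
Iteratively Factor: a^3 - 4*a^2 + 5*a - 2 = (a - 1)*(a^2 - 3*a + 2) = (a - 2)*(a - 1)*(a - 1)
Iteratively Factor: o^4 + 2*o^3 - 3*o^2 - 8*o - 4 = (o + 2)*(o^3 - 3*o - 2) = (o + 1)*(o + 2)*(o^2 - o - 2) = (o - 2)*(o + 1)*(o + 2)*(o + 1)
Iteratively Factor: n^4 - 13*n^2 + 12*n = (n)*(n^3 - 13*n + 12) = n*(n + 4)*(n^2 - 4*n + 3) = n*(n - 3)*(n + 4)*(n - 1)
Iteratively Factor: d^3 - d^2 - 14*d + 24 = (d - 2)*(d^2 + d - 12) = (d - 3)*(d - 2)*(d + 4)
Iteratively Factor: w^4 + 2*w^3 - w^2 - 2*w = (w - 1)*(w^3 + 3*w^2 + 2*w) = (w - 1)*(w + 2)*(w^2 + w) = w*(w - 1)*(w + 2)*(w + 1)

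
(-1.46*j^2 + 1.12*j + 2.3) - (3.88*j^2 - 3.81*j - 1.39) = -5.34*j^2 + 4.93*j + 3.69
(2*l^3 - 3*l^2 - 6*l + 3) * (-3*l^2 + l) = -6*l^5 + 11*l^4 + 15*l^3 - 15*l^2 + 3*l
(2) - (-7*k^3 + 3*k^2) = 7*k^3 - 3*k^2 + 2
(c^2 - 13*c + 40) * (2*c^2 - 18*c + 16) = 2*c^4 - 44*c^3 + 330*c^2 - 928*c + 640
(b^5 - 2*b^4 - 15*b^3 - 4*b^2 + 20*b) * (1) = b^5 - 2*b^4 - 15*b^3 - 4*b^2 + 20*b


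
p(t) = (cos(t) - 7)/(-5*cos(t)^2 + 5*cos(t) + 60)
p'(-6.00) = 0.00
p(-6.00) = -0.10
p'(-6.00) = 0.00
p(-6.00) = -0.10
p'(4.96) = 0.02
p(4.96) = -0.11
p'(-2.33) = 0.04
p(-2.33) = -0.14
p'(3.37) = 0.01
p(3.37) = -0.16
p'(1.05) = -0.01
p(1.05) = -0.11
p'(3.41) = 0.02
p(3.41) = -0.16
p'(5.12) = 0.02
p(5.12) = -0.11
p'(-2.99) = 0.01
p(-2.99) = -0.16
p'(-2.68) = 0.03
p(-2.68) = -0.15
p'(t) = (-10*sin(t)*cos(t) + 5*sin(t))*(cos(t) - 7)/(-5*cos(t)^2 + 5*cos(t) + 60)^2 - sin(t)/(-5*cos(t)^2 + 5*cos(t) + 60) = (sin(t)^2 + 14*cos(t) - 20)*sin(t)/(5*(sin(t)^2 + cos(t) + 11)^2)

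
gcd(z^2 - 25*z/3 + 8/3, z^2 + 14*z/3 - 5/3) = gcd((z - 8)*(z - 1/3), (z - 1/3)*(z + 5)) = z - 1/3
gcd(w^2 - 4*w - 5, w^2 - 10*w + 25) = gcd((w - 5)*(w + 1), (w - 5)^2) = w - 5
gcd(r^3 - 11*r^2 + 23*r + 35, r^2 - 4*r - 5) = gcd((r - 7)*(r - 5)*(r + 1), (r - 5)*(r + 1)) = r^2 - 4*r - 5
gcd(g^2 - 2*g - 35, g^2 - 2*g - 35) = g^2 - 2*g - 35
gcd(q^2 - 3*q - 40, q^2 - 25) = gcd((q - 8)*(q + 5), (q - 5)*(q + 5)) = q + 5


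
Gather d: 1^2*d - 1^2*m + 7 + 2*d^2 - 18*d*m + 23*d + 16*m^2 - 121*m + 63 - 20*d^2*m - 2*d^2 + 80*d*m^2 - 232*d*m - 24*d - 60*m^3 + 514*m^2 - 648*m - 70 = -20*d^2*m + d*(80*m^2 - 250*m) - 60*m^3 + 530*m^2 - 770*m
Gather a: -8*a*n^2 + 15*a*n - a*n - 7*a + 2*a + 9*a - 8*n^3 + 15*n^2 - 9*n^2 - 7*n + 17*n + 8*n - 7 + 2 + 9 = a*(-8*n^2 + 14*n + 4) - 8*n^3 + 6*n^2 + 18*n + 4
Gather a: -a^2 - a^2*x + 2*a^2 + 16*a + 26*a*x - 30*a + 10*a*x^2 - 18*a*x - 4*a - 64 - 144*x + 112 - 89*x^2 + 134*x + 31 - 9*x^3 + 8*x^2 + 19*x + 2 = a^2*(1 - x) + a*(10*x^2 + 8*x - 18) - 9*x^3 - 81*x^2 + 9*x + 81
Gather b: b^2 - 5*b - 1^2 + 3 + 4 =b^2 - 5*b + 6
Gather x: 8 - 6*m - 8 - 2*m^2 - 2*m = -2*m^2 - 8*m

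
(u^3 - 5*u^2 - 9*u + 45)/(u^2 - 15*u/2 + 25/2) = 2*(u^2 - 9)/(2*u - 5)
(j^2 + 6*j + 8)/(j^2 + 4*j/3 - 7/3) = 3*(j^2 + 6*j + 8)/(3*j^2 + 4*j - 7)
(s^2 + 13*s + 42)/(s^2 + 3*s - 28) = (s + 6)/(s - 4)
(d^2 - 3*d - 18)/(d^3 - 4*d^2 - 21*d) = (d - 6)/(d*(d - 7))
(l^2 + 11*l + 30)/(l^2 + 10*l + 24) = (l + 5)/(l + 4)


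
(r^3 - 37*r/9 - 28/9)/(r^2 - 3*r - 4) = (r^2 - r - 28/9)/(r - 4)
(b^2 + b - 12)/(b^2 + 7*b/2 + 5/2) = 2*(b^2 + b - 12)/(2*b^2 + 7*b + 5)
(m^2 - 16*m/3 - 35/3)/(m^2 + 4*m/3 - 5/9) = 3*(m - 7)/(3*m - 1)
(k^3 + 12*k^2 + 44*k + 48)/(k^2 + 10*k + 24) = k + 2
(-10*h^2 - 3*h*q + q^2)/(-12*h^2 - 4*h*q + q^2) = (-5*h + q)/(-6*h + q)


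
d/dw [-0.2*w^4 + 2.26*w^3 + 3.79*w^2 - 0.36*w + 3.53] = -0.8*w^3 + 6.78*w^2 + 7.58*w - 0.36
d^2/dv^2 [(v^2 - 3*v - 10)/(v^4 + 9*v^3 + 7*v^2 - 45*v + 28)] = 2*(3*v^6 + 15*v^5 - 215*v^4 - 2317*v^3 - 10002*v^2 - 23798*v - 21286)/(v^10 + 29*v^9 + 321*v^8 + 1585*v^7 + 2351*v^6 - 6873*v^5 - 18709*v^4 + 20539*v^3 + 40740*v^2 - 61936*v + 21952)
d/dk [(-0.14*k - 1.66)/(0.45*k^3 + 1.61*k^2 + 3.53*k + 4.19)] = (0.126*k^3 + 2.4664*k^2 + 5.3452*k + 5.2732)/(0.2025*k^6 + 1.449*k^5 + 5.7691*k^4 + 15.1376*k^3 + 25.9527*k^2 + 29.5814*k + 17.5561)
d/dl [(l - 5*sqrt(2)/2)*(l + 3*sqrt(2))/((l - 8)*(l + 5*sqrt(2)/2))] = (-16*l^2 + 4*sqrt(2)*l^2 - 80*sqrt(2)*l + 60*l - 280 + 75*sqrt(2))/(2*l^4 - 32*l^3 + 10*sqrt(2)*l^3 - 160*sqrt(2)*l^2 + 153*l^2 - 400*l + 640*sqrt(2)*l + 1600)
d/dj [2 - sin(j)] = -cos(j)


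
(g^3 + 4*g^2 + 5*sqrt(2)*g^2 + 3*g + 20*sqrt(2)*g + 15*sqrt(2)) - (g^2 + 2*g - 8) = g^3 + 3*g^2 + 5*sqrt(2)*g^2 + g + 20*sqrt(2)*g + 8 + 15*sqrt(2)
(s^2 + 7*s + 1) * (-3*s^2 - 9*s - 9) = -3*s^4 - 30*s^3 - 75*s^2 - 72*s - 9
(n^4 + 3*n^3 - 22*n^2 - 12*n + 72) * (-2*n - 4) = -2*n^5 - 10*n^4 + 32*n^3 + 112*n^2 - 96*n - 288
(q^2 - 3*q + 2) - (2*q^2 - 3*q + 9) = -q^2 - 7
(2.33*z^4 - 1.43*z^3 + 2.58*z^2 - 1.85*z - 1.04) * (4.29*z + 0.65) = 9.9957*z^5 - 4.6202*z^4 + 10.1387*z^3 - 6.2595*z^2 - 5.6641*z - 0.676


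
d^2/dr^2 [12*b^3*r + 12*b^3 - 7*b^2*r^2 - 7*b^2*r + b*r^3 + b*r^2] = 2*b*(-7*b + 3*r + 1)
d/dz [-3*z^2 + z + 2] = 1 - 6*z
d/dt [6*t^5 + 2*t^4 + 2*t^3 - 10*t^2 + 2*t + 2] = 30*t^4 + 8*t^3 + 6*t^2 - 20*t + 2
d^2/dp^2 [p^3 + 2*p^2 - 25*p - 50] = 6*p + 4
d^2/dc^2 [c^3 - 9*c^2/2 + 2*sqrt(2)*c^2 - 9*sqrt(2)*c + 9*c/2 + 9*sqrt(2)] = 6*c - 9 + 4*sqrt(2)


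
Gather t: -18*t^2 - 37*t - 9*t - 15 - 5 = -18*t^2 - 46*t - 20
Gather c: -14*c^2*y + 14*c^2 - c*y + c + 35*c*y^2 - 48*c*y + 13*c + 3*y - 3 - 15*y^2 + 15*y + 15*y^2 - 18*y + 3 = c^2*(14 - 14*y) + c*(35*y^2 - 49*y + 14)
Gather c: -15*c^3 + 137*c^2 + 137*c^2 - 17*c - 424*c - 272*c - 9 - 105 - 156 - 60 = -15*c^3 + 274*c^2 - 713*c - 330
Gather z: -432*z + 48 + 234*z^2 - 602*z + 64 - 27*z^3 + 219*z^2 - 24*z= -27*z^3 + 453*z^2 - 1058*z + 112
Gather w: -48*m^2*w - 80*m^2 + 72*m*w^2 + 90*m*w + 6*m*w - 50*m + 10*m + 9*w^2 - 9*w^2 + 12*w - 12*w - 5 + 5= -80*m^2 + 72*m*w^2 - 40*m + w*(-48*m^2 + 96*m)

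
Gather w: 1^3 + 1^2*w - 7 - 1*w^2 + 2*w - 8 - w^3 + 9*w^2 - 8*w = -w^3 + 8*w^2 - 5*w - 14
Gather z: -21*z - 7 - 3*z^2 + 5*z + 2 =-3*z^2 - 16*z - 5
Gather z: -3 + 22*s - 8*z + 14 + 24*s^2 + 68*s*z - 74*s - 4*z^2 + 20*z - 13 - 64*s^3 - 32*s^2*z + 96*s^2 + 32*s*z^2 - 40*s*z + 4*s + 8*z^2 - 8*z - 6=-64*s^3 + 120*s^2 - 48*s + z^2*(32*s + 4) + z*(-32*s^2 + 28*s + 4) - 8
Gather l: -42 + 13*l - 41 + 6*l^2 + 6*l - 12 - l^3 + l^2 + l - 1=-l^3 + 7*l^2 + 20*l - 96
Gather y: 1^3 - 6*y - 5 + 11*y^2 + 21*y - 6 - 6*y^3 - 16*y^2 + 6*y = -6*y^3 - 5*y^2 + 21*y - 10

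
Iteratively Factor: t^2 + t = (t)*(t + 1)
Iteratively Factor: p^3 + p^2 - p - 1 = (p + 1)*(p^2 - 1) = (p - 1)*(p + 1)*(p + 1)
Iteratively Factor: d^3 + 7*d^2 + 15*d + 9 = (d + 3)*(d^2 + 4*d + 3) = (d + 3)^2*(d + 1)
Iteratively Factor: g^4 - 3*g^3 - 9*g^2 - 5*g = (g)*(g^3 - 3*g^2 - 9*g - 5) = g*(g - 5)*(g^2 + 2*g + 1) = g*(g - 5)*(g + 1)*(g + 1)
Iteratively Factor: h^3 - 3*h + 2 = (h - 1)*(h^2 + h - 2) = (h - 1)^2*(h + 2)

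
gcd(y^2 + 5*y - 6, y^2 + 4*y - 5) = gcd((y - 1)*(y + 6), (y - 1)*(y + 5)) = y - 1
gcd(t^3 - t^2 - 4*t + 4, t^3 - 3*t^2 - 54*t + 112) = t - 2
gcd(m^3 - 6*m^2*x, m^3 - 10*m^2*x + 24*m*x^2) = -m^2 + 6*m*x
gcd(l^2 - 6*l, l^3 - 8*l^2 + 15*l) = l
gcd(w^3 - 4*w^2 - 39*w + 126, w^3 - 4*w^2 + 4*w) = 1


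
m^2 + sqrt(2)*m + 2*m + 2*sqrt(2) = (m + 2)*(m + sqrt(2))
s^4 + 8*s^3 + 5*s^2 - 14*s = s*(s - 1)*(s + 2)*(s + 7)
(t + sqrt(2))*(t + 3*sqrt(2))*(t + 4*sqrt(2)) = t^3 + 8*sqrt(2)*t^2 + 38*t + 24*sqrt(2)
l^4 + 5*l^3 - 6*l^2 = l^2*(l - 1)*(l + 6)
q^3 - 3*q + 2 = (q - 1)^2*(q + 2)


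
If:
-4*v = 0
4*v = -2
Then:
No Solution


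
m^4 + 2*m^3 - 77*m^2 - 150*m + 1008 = (m - 8)*(m - 3)*(m + 6)*(m + 7)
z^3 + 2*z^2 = z^2*(z + 2)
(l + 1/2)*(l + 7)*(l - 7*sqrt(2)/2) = l^3 - 7*sqrt(2)*l^2/2 + 15*l^2/2 - 105*sqrt(2)*l/4 + 7*l/2 - 49*sqrt(2)/4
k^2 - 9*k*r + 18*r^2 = (k - 6*r)*(k - 3*r)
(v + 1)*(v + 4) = v^2 + 5*v + 4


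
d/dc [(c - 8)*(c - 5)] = 2*c - 13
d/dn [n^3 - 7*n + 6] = 3*n^2 - 7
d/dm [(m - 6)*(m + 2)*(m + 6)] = 3*m^2 + 4*m - 36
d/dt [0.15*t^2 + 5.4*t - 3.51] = 0.3*t + 5.4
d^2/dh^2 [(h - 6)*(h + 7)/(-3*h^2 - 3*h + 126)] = 0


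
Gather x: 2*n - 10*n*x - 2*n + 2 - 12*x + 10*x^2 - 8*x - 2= 10*x^2 + x*(-10*n - 20)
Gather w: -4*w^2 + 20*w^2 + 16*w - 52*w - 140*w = 16*w^2 - 176*w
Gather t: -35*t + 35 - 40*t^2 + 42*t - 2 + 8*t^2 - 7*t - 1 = 32 - 32*t^2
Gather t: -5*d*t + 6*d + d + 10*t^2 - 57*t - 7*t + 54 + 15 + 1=7*d + 10*t^2 + t*(-5*d - 64) + 70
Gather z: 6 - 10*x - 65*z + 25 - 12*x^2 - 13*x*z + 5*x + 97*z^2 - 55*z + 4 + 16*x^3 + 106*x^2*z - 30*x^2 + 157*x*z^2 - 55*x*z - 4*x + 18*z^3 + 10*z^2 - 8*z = 16*x^3 - 42*x^2 - 9*x + 18*z^3 + z^2*(157*x + 107) + z*(106*x^2 - 68*x - 128) + 35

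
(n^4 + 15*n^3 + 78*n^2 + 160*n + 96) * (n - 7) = n^5 + 8*n^4 - 27*n^3 - 386*n^2 - 1024*n - 672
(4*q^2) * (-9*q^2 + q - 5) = -36*q^4 + 4*q^3 - 20*q^2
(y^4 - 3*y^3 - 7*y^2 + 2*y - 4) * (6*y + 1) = 6*y^5 - 17*y^4 - 45*y^3 + 5*y^2 - 22*y - 4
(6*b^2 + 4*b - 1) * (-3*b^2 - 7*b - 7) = -18*b^4 - 54*b^3 - 67*b^2 - 21*b + 7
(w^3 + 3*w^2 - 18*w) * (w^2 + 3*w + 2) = w^5 + 6*w^4 - 7*w^3 - 48*w^2 - 36*w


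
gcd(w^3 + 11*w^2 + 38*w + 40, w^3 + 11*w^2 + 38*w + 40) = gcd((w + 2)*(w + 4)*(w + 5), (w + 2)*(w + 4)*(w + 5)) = w^3 + 11*w^2 + 38*w + 40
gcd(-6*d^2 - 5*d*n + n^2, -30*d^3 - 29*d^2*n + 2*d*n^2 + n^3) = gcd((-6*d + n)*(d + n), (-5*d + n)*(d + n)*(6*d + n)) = d + n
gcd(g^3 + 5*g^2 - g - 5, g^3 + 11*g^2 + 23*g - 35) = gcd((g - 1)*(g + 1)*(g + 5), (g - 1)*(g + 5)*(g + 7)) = g^2 + 4*g - 5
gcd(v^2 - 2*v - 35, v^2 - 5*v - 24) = 1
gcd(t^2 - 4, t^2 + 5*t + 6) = t + 2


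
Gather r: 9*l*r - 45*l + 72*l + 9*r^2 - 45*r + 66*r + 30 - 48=27*l + 9*r^2 + r*(9*l + 21) - 18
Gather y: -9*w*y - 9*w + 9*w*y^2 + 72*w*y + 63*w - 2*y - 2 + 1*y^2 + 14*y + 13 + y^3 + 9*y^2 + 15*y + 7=54*w + y^3 + y^2*(9*w + 10) + y*(63*w + 27) + 18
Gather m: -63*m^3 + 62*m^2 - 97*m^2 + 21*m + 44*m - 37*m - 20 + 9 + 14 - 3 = -63*m^3 - 35*m^2 + 28*m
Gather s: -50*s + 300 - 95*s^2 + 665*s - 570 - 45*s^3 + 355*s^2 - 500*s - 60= -45*s^3 + 260*s^2 + 115*s - 330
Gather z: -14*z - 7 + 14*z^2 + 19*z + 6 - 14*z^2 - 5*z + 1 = 0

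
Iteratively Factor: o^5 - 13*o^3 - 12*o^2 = (o + 3)*(o^4 - 3*o^3 - 4*o^2) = o*(o + 3)*(o^3 - 3*o^2 - 4*o) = o*(o - 4)*(o + 3)*(o^2 + o) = o^2*(o - 4)*(o + 3)*(o + 1)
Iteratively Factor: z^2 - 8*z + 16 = (z - 4)*(z - 4)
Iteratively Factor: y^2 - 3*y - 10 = (y + 2)*(y - 5)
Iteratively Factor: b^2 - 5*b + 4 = (b - 1)*(b - 4)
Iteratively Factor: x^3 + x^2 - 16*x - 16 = (x - 4)*(x^2 + 5*x + 4) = (x - 4)*(x + 4)*(x + 1)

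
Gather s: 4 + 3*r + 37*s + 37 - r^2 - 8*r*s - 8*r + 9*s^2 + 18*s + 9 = -r^2 - 5*r + 9*s^2 + s*(55 - 8*r) + 50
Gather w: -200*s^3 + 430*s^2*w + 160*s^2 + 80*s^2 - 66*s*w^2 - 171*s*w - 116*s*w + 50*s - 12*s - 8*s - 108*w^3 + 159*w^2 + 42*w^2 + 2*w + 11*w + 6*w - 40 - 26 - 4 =-200*s^3 + 240*s^2 + 30*s - 108*w^3 + w^2*(201 - 66*s) + w*(430*s^2 - 287*s + 19) - 70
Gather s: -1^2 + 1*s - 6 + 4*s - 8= 5*s - 15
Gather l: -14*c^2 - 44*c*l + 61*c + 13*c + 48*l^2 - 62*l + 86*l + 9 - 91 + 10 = -14*c^2 + 74*c + 48*l^2 + l*(24 - 44*c) - 72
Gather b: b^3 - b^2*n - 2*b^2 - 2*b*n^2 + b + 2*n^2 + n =b^3 + b^2*(-n - 2) + b*(1 - 2*n^2) + 2*n^2 + n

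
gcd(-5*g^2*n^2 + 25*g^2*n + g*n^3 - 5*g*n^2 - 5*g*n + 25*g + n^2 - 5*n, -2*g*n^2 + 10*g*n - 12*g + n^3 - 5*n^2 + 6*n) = 1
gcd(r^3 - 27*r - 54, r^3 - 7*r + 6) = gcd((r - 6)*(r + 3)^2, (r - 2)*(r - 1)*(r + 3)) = r + 3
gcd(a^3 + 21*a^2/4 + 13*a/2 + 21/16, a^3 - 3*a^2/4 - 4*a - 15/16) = a^2 + 7*a/4 + 3/8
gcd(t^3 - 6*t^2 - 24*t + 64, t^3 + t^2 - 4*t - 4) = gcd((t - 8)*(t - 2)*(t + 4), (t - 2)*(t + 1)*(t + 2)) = t - 2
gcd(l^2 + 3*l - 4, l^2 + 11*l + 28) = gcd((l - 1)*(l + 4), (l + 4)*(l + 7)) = l + 4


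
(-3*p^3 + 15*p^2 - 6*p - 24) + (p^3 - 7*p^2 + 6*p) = -2*p^3 + 8*p^2 - 24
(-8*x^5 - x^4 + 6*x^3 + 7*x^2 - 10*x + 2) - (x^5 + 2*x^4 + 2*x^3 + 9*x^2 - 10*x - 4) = -9*x^5 - 3*x^4 + 4*x^3 - 2*x^2 + 6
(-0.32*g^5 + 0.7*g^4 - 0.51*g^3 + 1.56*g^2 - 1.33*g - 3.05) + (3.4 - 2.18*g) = -0.32*g^5 + 0.7*g^4 - 0.51*g^3 + 1.56*g^2 - 3.51*g + 0.35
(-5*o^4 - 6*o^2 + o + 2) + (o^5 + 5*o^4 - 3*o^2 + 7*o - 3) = o^5 - 9*o^2 + 8*o - 1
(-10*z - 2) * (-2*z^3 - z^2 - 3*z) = 20*z^4 + 14*z^3 + 32*z^2 + 6*z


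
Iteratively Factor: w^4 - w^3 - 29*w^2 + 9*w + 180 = (w + 4)*(w^3 - 5*w^2 - 9*w + 45) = (w - 5)*(w + 4)*(w^2 - 9) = (w - 5)*(w + 3)*(w + 4)*(w - 3)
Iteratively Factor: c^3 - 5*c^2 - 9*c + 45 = (c - 5)*(c^2 - 9) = (c - 5)*(c - 3)*(c + 3)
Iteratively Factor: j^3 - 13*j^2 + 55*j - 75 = (j - 5)*(j^2 - 8*j + 15) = (j - 5)^2*(j - 3)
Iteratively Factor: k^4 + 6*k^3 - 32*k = (k + 4)*(k^3 + 2*k^2 - 8*k) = (k - 2)*(k + 4)*(k^2 + 4*k) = k*(k - 2)*(k + 4)*(k + 4)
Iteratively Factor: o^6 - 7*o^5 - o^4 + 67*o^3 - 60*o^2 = (o - 4)*(o^5 - 3*o^4 - 13*o^3 + 15*o^2) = (o - 5)*(o - 4)*(o^4 + 2*o^3 - 3*o^2) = o*(o - 5)*(o - 4)*(o^3 + 2*o^2 - 3*o) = o^2*(o - 5)*(o - 4)*(o^2 + 2*o - 3) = o^2*(o - 5)*(o - 4)*(o + 3)*(o - 1)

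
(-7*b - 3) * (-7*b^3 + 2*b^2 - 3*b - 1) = 49*b^4 + 7*b^3 + 15*b^2 + 16*b + 3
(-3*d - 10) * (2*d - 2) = -6*d^2 - 14*d + 20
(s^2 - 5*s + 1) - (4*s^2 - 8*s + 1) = -3*s^2 + 3*s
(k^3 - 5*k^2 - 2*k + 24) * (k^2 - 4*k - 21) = k^5 - 9*k^4 - 3*k^3 + 137*k^2 - 54*k - 504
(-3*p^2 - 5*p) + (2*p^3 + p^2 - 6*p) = 2*p^3 - 2*p^2 - 11*p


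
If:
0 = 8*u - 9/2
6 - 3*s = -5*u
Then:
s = 47/16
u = 9/16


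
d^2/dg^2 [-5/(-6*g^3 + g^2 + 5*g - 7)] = 10*((1 - 18*g)*(6*g^3 - g^2 - 5*g + 7) + (-18*g^2 + 2*g + 5)^2)/(6*g^3 - g^2 - 5*g + 7)^3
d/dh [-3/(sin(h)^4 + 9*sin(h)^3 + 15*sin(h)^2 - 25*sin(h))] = 3*(4*cos(h) + 7/tan(h) - 5*cos(h)/sin(h)^2)/((sin(h) - 1)^2*(sin(h) + 5)^3)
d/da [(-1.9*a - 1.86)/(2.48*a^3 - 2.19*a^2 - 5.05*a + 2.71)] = (9.424*a^3 + 9.6774*a^2 - 8.1468*a - 14.542)/(6.1504*a^6 - 10.8624*a^5 - 20.2519*a^4 + 35.5606*a^3 + 13.6327*a^2 - 27.371*a + 7.3441)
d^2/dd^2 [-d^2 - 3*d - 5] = -2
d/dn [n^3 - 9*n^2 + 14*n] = 3*n^2 - 18*n + 14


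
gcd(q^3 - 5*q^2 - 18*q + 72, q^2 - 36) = q - 6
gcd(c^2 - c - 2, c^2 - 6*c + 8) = c - 2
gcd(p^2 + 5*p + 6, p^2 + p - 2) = p + 2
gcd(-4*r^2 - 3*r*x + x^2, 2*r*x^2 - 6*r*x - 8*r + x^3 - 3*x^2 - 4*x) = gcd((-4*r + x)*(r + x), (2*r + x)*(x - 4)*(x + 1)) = 1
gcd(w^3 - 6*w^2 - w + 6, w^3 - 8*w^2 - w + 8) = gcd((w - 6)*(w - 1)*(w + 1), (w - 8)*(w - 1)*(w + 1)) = w^2 - 1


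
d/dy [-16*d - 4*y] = -4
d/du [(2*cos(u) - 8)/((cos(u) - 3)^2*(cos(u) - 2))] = 4*(cos(u)^2 - 7*cos(u) + 11)*sin(u)/((cos(u) - 3)^3*(cos(u) - 2)^2)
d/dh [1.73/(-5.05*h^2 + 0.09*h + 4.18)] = (17.473*h - 0.1557)/(-5.05*h^2 + 0.09*h + 4.18)^2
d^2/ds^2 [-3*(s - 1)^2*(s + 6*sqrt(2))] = -18*s - 36*sqrt(2) + 12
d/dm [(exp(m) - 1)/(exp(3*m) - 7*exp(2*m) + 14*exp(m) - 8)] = 2*(3 - exp(m))*exp(m)/(exp(4*m) - 12*exp(3*m) + 52*exp(2*m) - 96*exp(m) + 64)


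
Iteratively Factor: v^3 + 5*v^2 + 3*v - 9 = (v + 3)*(v^2 + 2*v - 3) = (v - 1)*(v + 3)*(v + 3)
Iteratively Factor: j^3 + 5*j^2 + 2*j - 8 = (j - 1)*(j^2 + 6*j + 8) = (j - 1)*(j + 4)*(j + 2)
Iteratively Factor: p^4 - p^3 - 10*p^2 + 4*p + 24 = (p - 3)*(p^3 + 2*p^2 - 4*p - 8) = (p - 3)*(p + 2)*(p^2 - 4) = (p - 3)*(p - 2)*(p + 2)*(p + 2)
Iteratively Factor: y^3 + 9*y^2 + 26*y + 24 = (y + 3)*(y^2 + 6*y + 8) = (y + 3)*(y + 4)*(y + 2)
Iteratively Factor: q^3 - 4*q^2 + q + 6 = (q - 3)*(q^2 - q - 2) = (q - 3)*(q + 1)*(q - 2)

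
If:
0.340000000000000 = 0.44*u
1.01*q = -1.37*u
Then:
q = -1.05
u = 0.77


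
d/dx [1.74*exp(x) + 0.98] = 1.74*exp(x)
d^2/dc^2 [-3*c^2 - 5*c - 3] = -6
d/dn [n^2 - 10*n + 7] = 2*n - 10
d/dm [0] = 0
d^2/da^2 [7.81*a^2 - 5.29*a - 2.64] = 15.6200000000000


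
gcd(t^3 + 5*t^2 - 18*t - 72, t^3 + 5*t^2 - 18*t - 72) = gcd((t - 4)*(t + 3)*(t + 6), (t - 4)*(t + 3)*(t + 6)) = t^3 + 5*t^2 - 18*t - 72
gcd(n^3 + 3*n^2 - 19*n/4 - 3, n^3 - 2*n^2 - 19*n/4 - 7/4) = n + 1/2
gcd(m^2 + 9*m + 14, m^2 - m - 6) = m + 2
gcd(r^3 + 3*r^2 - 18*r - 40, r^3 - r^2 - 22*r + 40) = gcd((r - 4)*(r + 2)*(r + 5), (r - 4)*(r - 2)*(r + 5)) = r^2 + r - 20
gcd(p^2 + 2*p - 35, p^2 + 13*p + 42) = p + 7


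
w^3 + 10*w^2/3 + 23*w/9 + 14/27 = (w + 1/3)*(w + 2/3)*(w + 7/3)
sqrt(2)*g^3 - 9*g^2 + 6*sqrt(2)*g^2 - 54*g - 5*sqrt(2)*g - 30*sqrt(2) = (g + 6)*(g - 5*sqrt(2))*(sqrt(2)*g + 1)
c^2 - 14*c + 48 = (c - 8)*(c - 6)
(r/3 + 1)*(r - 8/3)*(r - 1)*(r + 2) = r^4/3 + 4*r^3/9 - 29*r^2/9 - 26*r/9 + 16/3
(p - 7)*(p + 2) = p^2 - 5*p - 14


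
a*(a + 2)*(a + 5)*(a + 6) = a^4 + 13*a^3 + 52*a^2 + 60*a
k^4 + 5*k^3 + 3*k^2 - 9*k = k*(k - 1)*(k + 3)^2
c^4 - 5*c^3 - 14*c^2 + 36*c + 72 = (c - 6)*(c - 3)*(c + 2)^2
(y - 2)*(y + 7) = y^2 + 5*y - 14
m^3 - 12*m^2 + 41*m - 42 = (m - 7)*(m - 3)*(m - 2)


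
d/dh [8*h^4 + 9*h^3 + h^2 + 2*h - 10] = 32*h^3 + 27*h^2 + 2*h + 2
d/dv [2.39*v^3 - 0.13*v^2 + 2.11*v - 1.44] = 7.17*v^2 - 0.26*v + 2.11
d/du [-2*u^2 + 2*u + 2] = 2 - 4*u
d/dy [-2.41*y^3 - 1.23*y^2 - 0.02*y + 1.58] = -7.23*y^2 - 2.46*y - 0.02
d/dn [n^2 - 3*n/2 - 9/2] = 2*n - 3/2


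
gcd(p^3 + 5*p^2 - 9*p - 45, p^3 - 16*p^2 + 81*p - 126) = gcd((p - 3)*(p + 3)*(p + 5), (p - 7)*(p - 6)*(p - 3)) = p - 3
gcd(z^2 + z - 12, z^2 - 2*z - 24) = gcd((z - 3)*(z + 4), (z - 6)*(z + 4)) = z + 4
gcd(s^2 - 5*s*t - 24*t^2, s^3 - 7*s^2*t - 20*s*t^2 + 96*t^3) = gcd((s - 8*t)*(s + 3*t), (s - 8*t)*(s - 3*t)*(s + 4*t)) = s - 8*t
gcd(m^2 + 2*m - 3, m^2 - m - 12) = m + 3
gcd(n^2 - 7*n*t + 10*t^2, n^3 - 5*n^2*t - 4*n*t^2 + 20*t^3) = n^2 - 7*n*t + 10*t^2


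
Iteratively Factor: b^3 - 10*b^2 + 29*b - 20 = (b - 1)*(b^2 - 9*b + 20) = (b - 5)*(b - 1)*(b - 4)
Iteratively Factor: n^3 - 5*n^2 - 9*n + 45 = (n + 3)*(n^2 - 8*n + 15) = (n - 5)*(n + 3)*(n - 3)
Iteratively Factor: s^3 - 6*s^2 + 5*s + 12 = (s - 4)*(s^2 - 2*s - 3) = (s - 4)*(s + 1)*(s - 3)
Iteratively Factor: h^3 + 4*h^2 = (h + 4)*(h^2) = h*(h + 4)*(h)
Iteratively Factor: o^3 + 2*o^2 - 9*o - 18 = (o - 3)*(o^2 + 5*o + 6) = (o - 3)*(o + 2)*(o + 3)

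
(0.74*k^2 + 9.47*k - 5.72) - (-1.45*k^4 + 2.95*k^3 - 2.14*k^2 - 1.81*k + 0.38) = 1.45*k^4 - 2.95*k^3 + 2.88*k^2 + 11.28*k - 6.1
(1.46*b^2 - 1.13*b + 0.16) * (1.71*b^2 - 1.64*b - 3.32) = 2.4966*b^4 - 4.3267*b^3 - 2.7204*b^2 + 3.4892*b - 0.5312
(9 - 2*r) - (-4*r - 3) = 2*r + 12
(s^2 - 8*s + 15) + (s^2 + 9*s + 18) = 2*s^2 + s + 33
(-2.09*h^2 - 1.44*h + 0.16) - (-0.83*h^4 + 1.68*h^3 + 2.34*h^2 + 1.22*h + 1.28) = 0.83*h^4 - 1.68*h^3 - 4.43*h^2 - 2.66*h - 1.12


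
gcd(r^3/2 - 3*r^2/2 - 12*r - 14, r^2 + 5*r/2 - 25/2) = 1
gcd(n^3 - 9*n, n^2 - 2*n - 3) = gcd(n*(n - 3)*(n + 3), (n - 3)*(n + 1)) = n - 3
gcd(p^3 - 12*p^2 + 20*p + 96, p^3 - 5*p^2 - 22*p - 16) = p^2 - 6*p - 16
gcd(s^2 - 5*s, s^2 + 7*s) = s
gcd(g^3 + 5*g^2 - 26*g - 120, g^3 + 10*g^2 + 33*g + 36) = g + 4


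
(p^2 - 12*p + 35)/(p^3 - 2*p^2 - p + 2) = (p^2 - 12*p + 35)/(p^3 - 2*p^2 - p + 2)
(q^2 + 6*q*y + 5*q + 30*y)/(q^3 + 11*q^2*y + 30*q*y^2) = (q + 5)/(q*(q + 5*y))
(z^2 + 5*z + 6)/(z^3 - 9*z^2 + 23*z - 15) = (z^2 + 5*z + 6)/(z^3 - 9*z^2 + 23*z - 15)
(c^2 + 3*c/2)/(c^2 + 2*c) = (c + 3/2)/(c + 2)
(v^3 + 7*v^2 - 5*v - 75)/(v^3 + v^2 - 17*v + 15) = (v + 5)/(v - 1)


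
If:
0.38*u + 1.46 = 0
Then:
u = -3.84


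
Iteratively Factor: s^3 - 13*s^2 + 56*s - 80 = (s - 4)*(s^2 - 9*s + 20) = (s - 4)^2*(s - 5)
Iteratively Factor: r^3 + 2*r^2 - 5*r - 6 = (r - 2)*(r^2 + 4*r + 3) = (r - 2)*(r + 3)*(r + 1)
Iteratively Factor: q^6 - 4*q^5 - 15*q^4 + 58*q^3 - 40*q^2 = (q)*(q^5 - 4*q^4 - 15*q^3 + 58*q^2 - 40*q) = q*(q + 4)*(q^4 - 8*q^3 + 17*q^2 - 10*q) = q*(q - 2)*(q + 4)*(q^3 - 6*q^2 + 5*q) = q*(q - 5)*(q - 2)*(q + 4)*(q^2 - q) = q*(q - 5)*(q - 2)*(q - 1)*(q + 4)*(q)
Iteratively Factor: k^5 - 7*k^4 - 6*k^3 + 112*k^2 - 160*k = (k)*(k^4 - 7*k^3 - 6*k^2 + 112*k - 160) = k*(k + 4)*(k^3 - 11*k^2 + 38*k - 40) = k*(k - 2)*(k + 4)*(k^2 - 9*k + 20) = k*(k - 5)*(k - 2)*(k + 4)*(k - 4)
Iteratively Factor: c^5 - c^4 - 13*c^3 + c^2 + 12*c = (c + 3)*(c^4 - 4*c^3 - c^2 + 4*c) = c*(c + 3)*(c^3 - 4*c^2 - c + 4) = c*(c - 1)*(c + 3)*(c^2 - 3*c - 4) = c*(c - 4)*(c - 1)*(c + 3)*(c + 1)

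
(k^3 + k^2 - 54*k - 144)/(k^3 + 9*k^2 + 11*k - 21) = (k^2 - 2*k - 48)/(k^2 + 6*k - 7)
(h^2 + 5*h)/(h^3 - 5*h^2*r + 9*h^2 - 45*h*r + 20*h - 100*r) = h/(h^2 - 5*h*r + 4*h - 20*r)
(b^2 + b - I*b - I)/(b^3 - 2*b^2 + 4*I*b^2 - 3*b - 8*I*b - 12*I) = (b - I)/(b^2 + b*(-3 + 4*I) - 12*I)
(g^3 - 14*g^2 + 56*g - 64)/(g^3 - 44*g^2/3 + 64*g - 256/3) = 3*(g - 2)/(3*g - 8)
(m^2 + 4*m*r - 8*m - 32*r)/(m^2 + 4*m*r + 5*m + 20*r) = (m - 8)/(m + 5)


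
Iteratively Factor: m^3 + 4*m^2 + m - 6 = (m + 2)*(m^2 + 2*m - 3) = (m - 1)*(m + 2)*(m + 3)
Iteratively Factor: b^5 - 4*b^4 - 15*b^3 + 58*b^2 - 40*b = (b - 1)*(b^4 - 3*b^3 - 18*b^2 + 40*b) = (b - 5)*(b - 1)*(b^3 + 2*b^2 - 8*b) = (b - 5)*(b - 2)*(b - 1)*(b^2 + 4*b) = (b - 5)*(b - 2)*(b - 1)*(b + 4)*(b)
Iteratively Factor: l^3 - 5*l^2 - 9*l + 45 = (l + 3)*(l^2 - 8*l + 15) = (l - 3)*(l + 3)*(l - 5)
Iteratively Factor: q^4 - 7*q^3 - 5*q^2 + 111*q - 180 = (q - 3)*(q^3 - 4*q^2 - 17*q + 60) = (q - 3)*(q + 4)*(q^2 - 8*q + 15) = (q - 5)*(q - 3)*(q + 4)*(q - 3)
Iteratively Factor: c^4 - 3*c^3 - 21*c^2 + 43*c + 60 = (c - 3)*(c^3 - 21*c - 20) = (c - 3)*(c + 1)*(c^2 - c - 20) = (c - 3)*(c + 1)*(c + 4)*(c - 5)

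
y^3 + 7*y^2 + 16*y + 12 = (y + 2)^2*(y + 3)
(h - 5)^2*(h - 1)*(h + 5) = h^4 - 6*h^3 - 20*h^2 + 150*h - 125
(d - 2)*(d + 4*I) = d^2 - 2*d + 4*I*d - 8*I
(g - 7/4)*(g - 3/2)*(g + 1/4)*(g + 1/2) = g^4 - 5*g^3/2 + 5*g^2/16 + 25*g/16 + 21/64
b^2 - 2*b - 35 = (b - 7)*(b + 5)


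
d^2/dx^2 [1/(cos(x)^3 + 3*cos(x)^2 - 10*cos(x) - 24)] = ((-37*cos(x) + 24*cos(2*x) + 9*cos(3*x))*(cos(x)^3 + 3*cos(x)^2 - 10*cos(x) - 24)/4 + 2*(3*cos(x)^2 + 6*cos(x) - 10)^2*sin(x)^2)/(cos(x)^3 + 3*cos(x)^2 - 10*cos(x) - 24)^3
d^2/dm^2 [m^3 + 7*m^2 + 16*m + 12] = 6*m + 14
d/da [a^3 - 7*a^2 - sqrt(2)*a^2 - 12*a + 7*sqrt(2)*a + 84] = 3*a^2 - 14*a - 2*sqrt(2)*a - 12 + 7*sqrt(2)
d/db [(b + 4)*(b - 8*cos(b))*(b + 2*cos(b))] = -(b + 4)*(b - 8*cos(b))*(2*sin(b) - 1) + (b + 4)*(b + 2*cos(b))*(8*sin(b) + 1) + (b - 8*cos(b))*(b + 2*cos(b))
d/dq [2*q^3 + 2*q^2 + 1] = 2*q*(3*q + 2)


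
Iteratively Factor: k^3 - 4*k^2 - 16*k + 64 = (k + 4)*(k^2 - 8*k + 16) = (k - 4)*(k + 4)*(k - 4)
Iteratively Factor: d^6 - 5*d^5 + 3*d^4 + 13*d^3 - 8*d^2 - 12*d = (d + 1)*(d^5 - 6*d^4 + 9*d^3 + 4*d^2 - 12*d) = d*(d + 1)*(d^4 - 6*d^3 + 9*d^2 + 4*d - 12) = d*(d - 3)*(d + 1)*(d^3 - 3*d^2 + 4) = d*(d - 3)*(d - 2)*(d + 1)*(d^2 - d - 2) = d*(d - 3)*(d - 2)*(d + 1)^2*(d - 2)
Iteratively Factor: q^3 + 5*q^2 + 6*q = (q)*(q^2 + 5*q + 6) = q*(q + 3)*(q + 2)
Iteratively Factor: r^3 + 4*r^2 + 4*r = (r)*(r^2 + 4*r + 4) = r*(r + 2)*(r + 2)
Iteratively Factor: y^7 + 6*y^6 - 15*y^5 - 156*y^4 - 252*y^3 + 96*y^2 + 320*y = (y - 1)*(y^6 + 7*y^5 - 8*y^4 - 164*y^3 - 416*y^2 - 320*y) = y*(y - 1)*(y^5 + 7*y^4 - 8*y^3 - 164*y^2 - 416*y - 320) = y*(y - 5)*(y - 1)*(y^4 + 12*y^3 + 52*y^2 + 96*y + 64) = y*(y - 5)*(y - 1)*(y + 2)*(y^3 + 10*y^2 + 32*y + 32) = y*(y - 5)*(y - 1)*(y + 2)*(y + 4)*(y^2 + 6*y + 8) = y*(y - 5)*(y - 1)*(y + 2)*(y + 4)^2*(y + 2)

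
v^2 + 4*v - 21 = (v - 3)*(v + 7)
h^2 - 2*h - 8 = (h - 4)*(h + 2)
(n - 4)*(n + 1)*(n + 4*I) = n^3 - 3*n^2 + 4*I*n^2 - 4*n - 12*I*n - 16*I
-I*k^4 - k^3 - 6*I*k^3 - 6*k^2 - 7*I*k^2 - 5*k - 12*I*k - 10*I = (k + 5)*(k - 2*I)*(k + I)*(-I*k - I)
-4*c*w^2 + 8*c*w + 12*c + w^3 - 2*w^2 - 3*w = (-4*c + w)*(w - 3)*(w + 1)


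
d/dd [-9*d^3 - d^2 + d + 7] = -27*d^2 - 2*d + 1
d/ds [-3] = 0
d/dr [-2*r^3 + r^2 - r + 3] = -6*r^2 + 2*r - 1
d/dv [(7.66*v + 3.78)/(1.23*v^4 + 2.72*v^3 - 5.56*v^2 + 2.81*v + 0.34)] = (-28.2654*v^4 - 60.268*v^3 + 11.7448*v^2 + 42.0336*v - 8.0174)/(1.5129*v^8 + 6.6912*v^7 - 6.2792*v^6 - 23.3338*v^5 + 47.0364*v^4 - 29.3976*v^3 + 4.1153*v^2 + 1.9108*v + 0.1156)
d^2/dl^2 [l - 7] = 0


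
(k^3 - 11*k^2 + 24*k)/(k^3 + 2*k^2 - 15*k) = (k - 8)/(k + 5)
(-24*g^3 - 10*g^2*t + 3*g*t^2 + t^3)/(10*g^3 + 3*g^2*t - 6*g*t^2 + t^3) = (-24*g^3 - 10*g^2*t + 3*g*t^2 + t^3)/(10*g^3 + 3*g^2*t - 6*g*t^2 + t^3)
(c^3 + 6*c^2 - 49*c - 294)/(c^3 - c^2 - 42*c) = (c + 7)/c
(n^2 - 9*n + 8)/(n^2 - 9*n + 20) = (n^2 - 9*n + 8)/(n^2 - 9*n + 20)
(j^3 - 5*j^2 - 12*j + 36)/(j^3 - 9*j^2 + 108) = (j - 2)/(j - 6)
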